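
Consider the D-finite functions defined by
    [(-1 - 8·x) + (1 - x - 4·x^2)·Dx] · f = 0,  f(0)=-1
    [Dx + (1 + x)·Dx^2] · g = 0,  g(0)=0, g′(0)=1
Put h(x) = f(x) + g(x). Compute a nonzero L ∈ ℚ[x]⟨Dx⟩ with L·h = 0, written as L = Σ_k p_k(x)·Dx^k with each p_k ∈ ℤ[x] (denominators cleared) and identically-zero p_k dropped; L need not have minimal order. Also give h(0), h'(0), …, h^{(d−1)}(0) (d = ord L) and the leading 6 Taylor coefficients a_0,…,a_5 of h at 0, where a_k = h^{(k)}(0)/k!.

L = (74 + 562·x + 1120·x^2 + 1728·x^3 + 768·x^4)·Dx + (52 + 576·x + 1636·x^2 + 3264·x^3 + 3488·x^4 + 1280·x^5)·Dx^2 + (-11 - 41·x - 53·x^2 + 185·x^3 + 704·x^4 + 752·x^5 + 256·x^6)·Dx^3  (order 3).
h: a_k = -1, 0, -11/2, -26/3, -117/4, -324/5, …
ICs: h(0) = -1, h′(0) = 0, h′′(0) = -11.

f: a_k = -1, -1, -5, -9, -29, -65, …
g: a_k = 0, 1, -1/2, 1/3, -1/4, 1/5, …
h₀=f+g: left-lcm gives L₀, ord ≤ 3.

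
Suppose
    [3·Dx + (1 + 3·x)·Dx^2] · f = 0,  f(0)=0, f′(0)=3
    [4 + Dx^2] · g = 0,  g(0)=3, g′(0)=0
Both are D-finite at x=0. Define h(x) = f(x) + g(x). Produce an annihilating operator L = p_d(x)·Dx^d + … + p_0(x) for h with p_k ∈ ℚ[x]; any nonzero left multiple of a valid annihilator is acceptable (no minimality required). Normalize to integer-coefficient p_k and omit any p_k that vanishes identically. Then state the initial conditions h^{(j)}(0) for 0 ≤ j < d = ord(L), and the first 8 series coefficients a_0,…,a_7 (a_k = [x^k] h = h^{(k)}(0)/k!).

f: a_k = 0, 3, -9/2, 9, -81/4, 243/5, -243/2, 2187/7, …
g: a_k = 3, 0, -6, 0, 2, 0, -4/15, 0, …
h₀=f+g: left-lcm gives L₀, ord ≤ 4.
L = (348 + 144·x + 216·x^2)·Dx + (44 + 180·x + 216·x^2 + 216·x^3)·Dx^2 + (87 + 36·x + 54·x^2)·Dx^3 + (11 + 45·x + 54·x^2 + 54·x^3)·Dx^4  (order 4).
h: a_k = 3, 3, -21/2, 9, -73/4, 243/5, -3653/30, 2187/7, …
ICs: h(0) = 3, h′(0) = 3, h′′(0) = -21, h′′′(0) = 54.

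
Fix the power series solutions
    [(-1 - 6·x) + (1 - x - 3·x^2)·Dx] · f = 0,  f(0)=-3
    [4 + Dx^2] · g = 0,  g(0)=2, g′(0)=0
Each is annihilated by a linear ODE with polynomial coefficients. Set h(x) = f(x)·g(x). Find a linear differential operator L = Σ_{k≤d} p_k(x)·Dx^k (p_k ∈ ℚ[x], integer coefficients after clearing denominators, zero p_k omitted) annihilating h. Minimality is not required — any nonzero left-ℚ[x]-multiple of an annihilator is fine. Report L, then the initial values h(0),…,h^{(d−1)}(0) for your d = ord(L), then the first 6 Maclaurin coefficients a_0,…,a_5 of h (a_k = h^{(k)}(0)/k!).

f: a_k = -3, -3, -12, -21, -57, -120, …
g: a_k = 2, 0, -4, 0, 4/3, 0, …
Product ⇒ symmetric product L₀, ord ≤ 2.
L = (2 + 4·x + 12·x^2) + (2 + 12·x)·Dx + (-1 + x + 3·x^2)·Dx^2  (order 2).
h: a_k = -6, -6, -12, -30, -70, -160, …
ICs: h(0) = -6, h′(0) = -6.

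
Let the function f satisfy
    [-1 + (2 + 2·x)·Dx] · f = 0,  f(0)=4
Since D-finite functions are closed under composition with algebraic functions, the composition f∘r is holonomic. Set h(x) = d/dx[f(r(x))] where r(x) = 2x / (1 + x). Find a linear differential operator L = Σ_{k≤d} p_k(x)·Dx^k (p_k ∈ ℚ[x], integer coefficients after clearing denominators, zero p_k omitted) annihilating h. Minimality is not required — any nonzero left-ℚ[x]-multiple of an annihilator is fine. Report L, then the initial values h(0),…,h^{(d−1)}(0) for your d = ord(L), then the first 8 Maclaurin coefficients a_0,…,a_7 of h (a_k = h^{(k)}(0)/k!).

f: a_k = 4, 2, -1/2, 1/4, -5/32, 7/64, -21/256, 33/512, …
Change of var in L_f (x↦r) gives L₀.
h=h₀': d/dx-closure on L₀ ⇒ L.
L = (-3 - 6·x) + (-1 - 4·x - 3·x^2)·Dx  (order 1).
h: a_k = 4, -12, 30, -74, 375/2, -981/2, 5271/4, -14445/4, …
ICs: h(0) = 4.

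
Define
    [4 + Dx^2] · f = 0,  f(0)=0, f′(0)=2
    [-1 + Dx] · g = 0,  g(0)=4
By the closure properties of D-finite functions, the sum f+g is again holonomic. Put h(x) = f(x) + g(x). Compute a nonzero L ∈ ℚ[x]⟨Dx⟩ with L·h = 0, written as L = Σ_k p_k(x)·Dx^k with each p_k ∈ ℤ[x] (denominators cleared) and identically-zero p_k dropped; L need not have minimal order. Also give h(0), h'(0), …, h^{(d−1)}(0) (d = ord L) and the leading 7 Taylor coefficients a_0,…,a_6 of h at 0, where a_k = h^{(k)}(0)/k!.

f: a_k = 0, 2, 0, -4/3, 0, 4/15, 0, …
g: a_k = 4, 4, 2, 2/3, 1/6, 1/30, 1/180, …
h₀=f+g: left-lcm gives L₀, ord ≤ 3.
L = -4 + 4·Dx - Dx^2 + Dx^3  (order 3).
h: a_k = 4, 6, 2, -2/3, 1/6, 3/10, 1/180, …
ICs: h(0) = 4, h′(0) = 6, h′′(0) = 4.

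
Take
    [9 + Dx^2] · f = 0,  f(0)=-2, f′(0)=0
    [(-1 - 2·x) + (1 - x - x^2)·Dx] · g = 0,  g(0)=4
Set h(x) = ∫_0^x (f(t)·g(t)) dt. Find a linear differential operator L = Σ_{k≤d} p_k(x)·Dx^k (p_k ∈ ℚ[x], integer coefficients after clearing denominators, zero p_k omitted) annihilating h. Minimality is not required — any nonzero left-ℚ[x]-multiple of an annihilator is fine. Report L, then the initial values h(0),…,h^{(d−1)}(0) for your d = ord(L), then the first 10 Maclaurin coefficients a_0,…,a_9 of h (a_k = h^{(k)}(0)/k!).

L = (-7 + 9·x + 9·x^2)·Dx + (2 + 4·x)·Dx^2 + (-1 + x + x^2)·Dx^3  (order 3).
h: a_k = 0, -8, -4, 20/3, 3, 1, 17/6, 43/10, 471/80, 42503/5040, …
ICs: h(0) = 0, h′(0) = -8, h′′(0) = -8.

f: a_k = -2, 0, 9, 0, -27/4, 0, 81/40, 0, -729/2240, 0, …
g: a_k = 4, 4, 8, 12, 20, 32, 52, 84, 136, 220, …
L₀ := L_f ⊗_s L_g (sym. prod.), ord ≤ 2.
Integrate: L := L₀·Dx.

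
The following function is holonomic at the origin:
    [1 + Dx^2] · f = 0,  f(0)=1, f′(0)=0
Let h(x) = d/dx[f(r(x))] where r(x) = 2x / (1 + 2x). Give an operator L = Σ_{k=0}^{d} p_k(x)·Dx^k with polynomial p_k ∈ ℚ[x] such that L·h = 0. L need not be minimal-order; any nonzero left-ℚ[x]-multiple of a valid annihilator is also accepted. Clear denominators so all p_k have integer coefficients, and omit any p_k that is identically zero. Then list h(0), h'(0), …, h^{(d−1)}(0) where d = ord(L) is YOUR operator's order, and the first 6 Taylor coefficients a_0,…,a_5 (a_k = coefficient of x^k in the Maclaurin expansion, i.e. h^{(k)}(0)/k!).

L = (28 + 96·x + 96·x^2) + (12 + 72·x + 144·x^2 + 96·x^3)·Dx + (1 + 8·x + 24·x^2 + 32·x^3 + 16·x^4)·Dx^2  (order 2).
h: a_k = 0, -4, 24, -280/3, 880/3, -12008/15, …
ICs: h(0) = 0, h′(0) = -4.

f: a_k = 1, 0, -1/2, 0, 1/24, 0, …
L₀ from L_f via x↦r, Dx↦r'^{-1}Dx.
h=h₀': d/dx-closure on L₀ ⇒ L.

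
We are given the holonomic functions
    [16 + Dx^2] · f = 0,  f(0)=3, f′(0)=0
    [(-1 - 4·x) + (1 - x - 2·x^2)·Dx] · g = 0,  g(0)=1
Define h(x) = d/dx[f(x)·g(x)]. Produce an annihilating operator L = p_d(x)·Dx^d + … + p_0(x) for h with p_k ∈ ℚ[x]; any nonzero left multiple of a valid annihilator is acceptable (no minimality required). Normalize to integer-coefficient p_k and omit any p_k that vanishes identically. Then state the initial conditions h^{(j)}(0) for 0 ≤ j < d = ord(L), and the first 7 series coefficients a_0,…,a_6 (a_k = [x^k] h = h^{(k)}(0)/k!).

L = (4 - 128·x - 192·x^2 + 256·x^3 + 256·x^4) + (-5 - 12·x + 48·x^2 + 64·x^3)·Dx + (3 - 7·x - 10·x^2 + 16·x^3 + 16·x^4)·Dx^2  (order 2).
h: a_k = 3, -30, -27, -28, -125, -1682/5, -11137/15, …
ICs: h(0) = 3, h′(0) = -30.

f: a_k = 3, 0, -24, 0, 32, 0, -256/15, …
g: a_k = 1, 1, 3, 5, 11, 21, 43, …
L₀ := L_f ⊗_s L_g (sym. prod.), ord ≤ 2.
h₀' ⇒ L via d/dx closure of L₀.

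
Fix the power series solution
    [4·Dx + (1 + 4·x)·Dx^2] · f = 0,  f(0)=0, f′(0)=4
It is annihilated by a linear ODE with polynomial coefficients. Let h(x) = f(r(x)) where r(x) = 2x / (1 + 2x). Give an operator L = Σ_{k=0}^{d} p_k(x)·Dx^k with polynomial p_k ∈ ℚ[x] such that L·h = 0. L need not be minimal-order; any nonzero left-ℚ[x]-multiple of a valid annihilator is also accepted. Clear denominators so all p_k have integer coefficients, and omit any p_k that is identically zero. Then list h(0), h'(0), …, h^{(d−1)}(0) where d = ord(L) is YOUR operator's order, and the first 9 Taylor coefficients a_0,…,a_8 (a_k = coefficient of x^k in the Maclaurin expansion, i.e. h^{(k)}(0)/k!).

f: a_k = 0, 4, -8, 64/3, -64, 1024/5, -2048/3, 16384/7, -8192, …
Substitute x→r, Dx→(1/r')Dx; clear ⇒ L₀.
L = (12 + 40·x)·Dx + (1 + 12·x + 20·x^2)·Dx^2  (order 2).
h: a_k = 0, 8, -48, 992/3, -2496, 99968/5, -166656, 9999872/7, -12499968, …
ICs: h(0) = 0, h′(0) = 8.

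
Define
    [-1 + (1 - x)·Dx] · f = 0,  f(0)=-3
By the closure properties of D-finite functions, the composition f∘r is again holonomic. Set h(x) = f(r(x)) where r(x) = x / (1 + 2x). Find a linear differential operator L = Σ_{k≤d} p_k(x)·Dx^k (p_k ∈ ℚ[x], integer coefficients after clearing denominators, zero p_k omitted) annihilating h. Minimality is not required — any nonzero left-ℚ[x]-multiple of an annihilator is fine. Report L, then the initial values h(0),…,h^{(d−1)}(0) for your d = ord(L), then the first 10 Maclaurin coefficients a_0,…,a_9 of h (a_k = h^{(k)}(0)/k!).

L = -1 + (1 + 3·x + 2·x^2)·Dx  (order 1).
h: a_k = -3, -3, 3, -3, 3, -3, 3, -3, 3, -3, …
ICs: h(0) = -3.

f: a_k = -3, -3, -3, -3, -3, -3, -3, -3, -3, -3, …
L₀ from L_f via x↦r, Dx↦r'^{-1}Dx.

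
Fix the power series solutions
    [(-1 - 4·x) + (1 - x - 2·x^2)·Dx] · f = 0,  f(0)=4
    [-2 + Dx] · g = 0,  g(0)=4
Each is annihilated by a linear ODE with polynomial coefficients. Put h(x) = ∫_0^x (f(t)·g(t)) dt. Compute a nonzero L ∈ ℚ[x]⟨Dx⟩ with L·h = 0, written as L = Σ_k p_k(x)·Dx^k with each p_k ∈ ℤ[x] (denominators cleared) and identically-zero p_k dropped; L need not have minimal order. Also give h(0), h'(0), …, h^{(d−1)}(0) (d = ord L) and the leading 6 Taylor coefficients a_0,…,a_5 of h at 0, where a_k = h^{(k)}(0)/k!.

f: a_k = 4, 4, 12, 20, 44, 84, …
g: a_k = 4, 8, 8, 16/3, 8/3, 16/15, …
Product ⇒ symmetric product L₀, ord ≤ 1.
Integrate: L := L₀·Dx.
L = (3 + 2·x - 4·x^2)·Dx + (-1 + x + 2·x^2)·Dx^2  (order 2).
h: a_k = 0, 16, 24, 112/3, 172/3, 464/5, …
ICs: h(0) = 0, h′(0) = 16.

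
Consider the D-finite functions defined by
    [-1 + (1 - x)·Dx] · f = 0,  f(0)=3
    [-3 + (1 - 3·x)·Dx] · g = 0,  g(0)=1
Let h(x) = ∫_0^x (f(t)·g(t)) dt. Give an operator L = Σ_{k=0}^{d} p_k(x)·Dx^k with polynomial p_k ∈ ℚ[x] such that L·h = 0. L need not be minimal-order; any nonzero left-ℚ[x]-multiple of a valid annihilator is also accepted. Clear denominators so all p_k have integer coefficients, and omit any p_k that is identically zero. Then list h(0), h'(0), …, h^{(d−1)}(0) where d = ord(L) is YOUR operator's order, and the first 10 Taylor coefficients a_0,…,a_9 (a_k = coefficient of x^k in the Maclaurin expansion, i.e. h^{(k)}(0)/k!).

L = (-4 + 6·x)·Dx + (1 - 4·x + 3·x^2)·Dx^2  (order 2).
h: a_k = 0, 3, 6, 13, 30, 363/5, 182, 3279/7, 1230, 9841/3, …
ICs: h(0) = 0, h′(0) = 3.

f: a_k = 3, 3, 3, 3, 3, 3, 3, 3, 3, 3, …
g: a_k = 1, 3, 9, 27, 81, 243, 729, 2187, 6561, 19683, …
f·g: L₀ = L_f ⊗_s L_g, ord ≤ 1·1.
h=∫₀ˣh₀: take L = L₀·Dx.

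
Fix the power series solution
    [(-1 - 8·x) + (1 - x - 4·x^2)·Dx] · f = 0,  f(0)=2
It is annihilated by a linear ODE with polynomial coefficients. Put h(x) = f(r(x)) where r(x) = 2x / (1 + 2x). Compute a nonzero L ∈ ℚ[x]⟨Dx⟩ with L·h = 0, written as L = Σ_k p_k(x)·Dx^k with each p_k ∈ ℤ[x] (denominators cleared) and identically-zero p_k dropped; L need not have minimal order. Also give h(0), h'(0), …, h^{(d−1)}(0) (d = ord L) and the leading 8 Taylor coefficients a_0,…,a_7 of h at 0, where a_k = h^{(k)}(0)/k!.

L = (2 + 36·x) + (-1 - 4·x + 12·x^2 + 32·x^3)·Dx  (order 1).
h: a_k = 2, 4, 32, 0, 512, -1024, 10240, -36864, …
ICs: h(0) = 2.

f: a_k = 2, 2, 10, 18, 58, 130, 362, 882, …
Substitute x→r, Dx→(1/r')Dx; clear ⇒ L₀.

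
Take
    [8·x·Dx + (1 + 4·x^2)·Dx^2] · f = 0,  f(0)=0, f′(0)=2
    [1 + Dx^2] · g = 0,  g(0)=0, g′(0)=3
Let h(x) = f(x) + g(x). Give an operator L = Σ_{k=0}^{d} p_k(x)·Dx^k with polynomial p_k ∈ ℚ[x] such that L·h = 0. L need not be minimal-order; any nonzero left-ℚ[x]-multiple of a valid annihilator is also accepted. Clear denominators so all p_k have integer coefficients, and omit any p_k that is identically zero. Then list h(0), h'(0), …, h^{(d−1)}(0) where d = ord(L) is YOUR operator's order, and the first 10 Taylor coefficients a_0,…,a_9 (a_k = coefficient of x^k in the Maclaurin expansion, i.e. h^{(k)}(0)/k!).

L = (-376·x + 1600·x^3 + 128·x^5)·Dx + (-7 + 76·x^2 + 432·x^4 + 64·x^6)·Dx^2 + (-376·x + 1600·x^3 + 128·x^5)·Dx^3 + (-7 + 76·x^2 + 432·x^4 + 64·x^6)·Dx^4  (order 4).
h: a_k = 0, 5, 0, -19/6, 0, 257/40, 0, -30721/1680, 0, 6881281/120960, …
ICs: h(0) = 0, h′(0) = 5, h′′(0) = 0, h′′′(0) = -19.

f: a_k = 0, 2, 0, -8/3, 0, 32/5, 0, -128/7, 0, 512/9, …
g: a_k = 0, 3, 0, -1/2, 0, 1/40, 0, -1/1680, 0, 1/120960, …
Weyl lclm of L_f,L_g ⇒ L₀ (ord ≤ 4).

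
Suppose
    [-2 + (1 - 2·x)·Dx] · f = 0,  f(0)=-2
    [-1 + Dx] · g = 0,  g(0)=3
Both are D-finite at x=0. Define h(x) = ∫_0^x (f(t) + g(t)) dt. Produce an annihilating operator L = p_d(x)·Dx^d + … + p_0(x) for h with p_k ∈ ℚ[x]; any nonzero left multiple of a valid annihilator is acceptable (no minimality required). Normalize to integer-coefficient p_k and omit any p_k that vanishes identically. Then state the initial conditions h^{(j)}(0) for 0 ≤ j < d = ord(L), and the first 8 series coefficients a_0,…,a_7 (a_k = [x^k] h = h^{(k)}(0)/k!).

L = (-6 - 4·x)·Dx + (7 + 4·x - 4·x^2)·Dx^2 + (-1 + 4·x^2)·Dx^3  (order 3).
h: a_k = 0, 1, -1/2, -13/6, -31/8, -51/8, -853/80, -30719/1680, …
ICs: h(0) = 0, h′(0) = 1, h′′(0) = -1.

f: a_k = -2, -4, -8, -16, -32, -64, -128, -256, …
g: a_k = 3, 3, 3/2, 1/2, 1/8, 1/40, 1/240, 1/1680, …
f+g: L₀ = lclm(L_f,L_g), ord ≤ 1+1.
∫: right-multiply L₀ by Dx.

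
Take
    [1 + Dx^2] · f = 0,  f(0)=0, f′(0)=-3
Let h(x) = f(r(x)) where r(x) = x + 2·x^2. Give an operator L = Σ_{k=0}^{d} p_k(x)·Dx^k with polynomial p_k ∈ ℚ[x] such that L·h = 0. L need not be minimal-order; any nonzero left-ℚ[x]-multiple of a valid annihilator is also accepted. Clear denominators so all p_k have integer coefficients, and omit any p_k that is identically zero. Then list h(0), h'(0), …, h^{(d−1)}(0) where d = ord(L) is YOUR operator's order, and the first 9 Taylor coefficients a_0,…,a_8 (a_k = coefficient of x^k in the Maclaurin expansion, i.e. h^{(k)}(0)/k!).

f: a_k = 0, -3, 0, 1/2, 0, -1/40, 0, 1/1680, 0, …
Change of var in L_f (x↦r) gives L₀.
L = (1 + 12·x + 48·x^2 + 64·x^3) - 4·Dx + (1 + 4·x)·Dx^2  (order 2).
h: a_k = 0, -3, -6, 1/2, 3, 239/40, 15/4, -1679/1680, -239/120, …
ICs: h(0) = 0, h′(0) = -3.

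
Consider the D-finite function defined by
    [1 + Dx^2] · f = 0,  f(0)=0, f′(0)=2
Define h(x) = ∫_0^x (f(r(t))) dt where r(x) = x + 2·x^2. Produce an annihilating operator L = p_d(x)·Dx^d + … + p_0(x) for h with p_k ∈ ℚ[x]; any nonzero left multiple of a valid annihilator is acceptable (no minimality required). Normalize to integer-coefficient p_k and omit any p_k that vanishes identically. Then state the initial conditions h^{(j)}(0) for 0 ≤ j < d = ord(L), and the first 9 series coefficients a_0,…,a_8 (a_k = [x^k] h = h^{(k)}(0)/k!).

f: a_k = 0, 2, 0, -1/3, 0, 1/60, 0, -1/2520, 0, …
L₀ from L_f via x↦r, Dx↦r'^{-1}Dx.
Integrate: L := L₀·Dx.
L = (1 + 12·x + 48·x^2 + 64·x^3)·Dx - 4·Dx^2 + (1 + 4·x)·Dx^3  (order 3).
h: a_k = 0, 0, 1, 4/3, -1/12, -2/5, -239/360, -5/14, 1679/20160, …
ICs: h(0) = 0, h′(0) = 0, h′′(0) = 2.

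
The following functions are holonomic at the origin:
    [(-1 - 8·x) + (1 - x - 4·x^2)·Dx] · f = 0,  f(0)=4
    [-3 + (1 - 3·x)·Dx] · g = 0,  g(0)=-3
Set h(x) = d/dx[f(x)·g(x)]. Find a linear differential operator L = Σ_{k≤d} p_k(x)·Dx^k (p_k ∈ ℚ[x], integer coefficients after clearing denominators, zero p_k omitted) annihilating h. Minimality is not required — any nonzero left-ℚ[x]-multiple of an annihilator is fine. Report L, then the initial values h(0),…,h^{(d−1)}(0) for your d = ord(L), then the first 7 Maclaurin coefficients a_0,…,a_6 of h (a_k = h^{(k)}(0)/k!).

L = (17 - 24·x - 141·x^2 - 96·x^3 + 864·x^4) + (-2 + 7·x + 24·x^2 - 95·x^3 - 30·x^4 + 216·x^5)·Dx  (order 1).
h: a_k = -48, -408, -2160, -10032, -41520, -162504, -605808, …
ICs: h(0) = -48.

f: a_k = 4, 4, 20, 36, 116, 260, 724, …
g: a_k = -3, -9, -27, -81, -243, -729, -2187, …
Sym-product of L_f,L_g gives L₀ (≤ ord 1).
h=h₀': d/dx-closure on L₀ ⇒ L.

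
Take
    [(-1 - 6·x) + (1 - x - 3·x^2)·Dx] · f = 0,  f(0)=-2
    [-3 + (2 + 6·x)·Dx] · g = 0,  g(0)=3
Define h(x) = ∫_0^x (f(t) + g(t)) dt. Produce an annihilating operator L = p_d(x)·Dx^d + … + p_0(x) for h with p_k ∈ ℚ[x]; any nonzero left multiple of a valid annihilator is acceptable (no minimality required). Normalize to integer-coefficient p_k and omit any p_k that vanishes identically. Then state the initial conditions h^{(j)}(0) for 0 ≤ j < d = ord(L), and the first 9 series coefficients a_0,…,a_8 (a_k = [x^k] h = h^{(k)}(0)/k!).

f: a_k = -2, -2, -8, -14, -38, -80, -194, -434, -1016, …
g: a_k = 3, 9/2, -27/8, 81/16, -1215/128, 5103/256, -45927/1024, 216513/2048, -8444007/32768, …
L₀ := lclm(L_f,L_g); ord L₀ ≤ 1+1.
h=∫₀ˣh₀: take L = L₀·Dx.
L = (-57 - 297·x - 567·x^2 - 810·x^3)·Dx + (41 + 246·x + 891·x^2 + 1998·x^3 + 2025·x^4)·Dx^2 + (2 - 38·x - 186·x^2 + 54·x^3 + 918·x^4 + 810·x^5)·Dx^3  (order 3).
h: a_k = 0, 1, 5/4, -91/24, -143/64, -6079/640, -15377/1536, -244583/7168, -672319/16384, …
ICs: h(0) = 0, h′(0) = 1, h′′(0) = 5/2.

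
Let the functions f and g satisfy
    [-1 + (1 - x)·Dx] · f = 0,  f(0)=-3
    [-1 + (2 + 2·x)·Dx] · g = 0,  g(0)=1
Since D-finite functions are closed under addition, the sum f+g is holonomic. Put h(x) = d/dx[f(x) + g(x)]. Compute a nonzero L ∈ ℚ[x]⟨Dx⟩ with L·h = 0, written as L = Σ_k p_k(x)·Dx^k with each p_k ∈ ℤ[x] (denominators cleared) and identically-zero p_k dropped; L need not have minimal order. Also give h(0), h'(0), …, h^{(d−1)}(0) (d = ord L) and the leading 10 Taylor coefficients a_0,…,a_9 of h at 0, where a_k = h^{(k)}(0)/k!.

f: a_k = -3, -3, -3, -3, -3, -3, -3, -3, -3, -3, …
g: a_k = 1, 1/2, -1/8, 1/16, -5/128, 7/256, -21/1024, 33/2048, -429/32768, 715/65536, …
Sum ⇒ L₀ = lclm(L_f,L_g) in ℚ(x)⟨Dx⟩.
h=h₀': d/dx-closure on L₀ ⇒ L.
L = (-18 - 6·x) + (-21 - 54·x - 21·x^2)·Dx + (10 + 6·x - 10·x^2 - 6·x^3)·Dx^2  (order 2).
h: a_k = -5/2, -25/4, -141/16, -389/32, -3805/256, -9279/512, -42777/2048, -98733/4096, -1763037/65536, -3944315/131072, …
ICs: h(0) = -5/2, h′(0) = -25/4.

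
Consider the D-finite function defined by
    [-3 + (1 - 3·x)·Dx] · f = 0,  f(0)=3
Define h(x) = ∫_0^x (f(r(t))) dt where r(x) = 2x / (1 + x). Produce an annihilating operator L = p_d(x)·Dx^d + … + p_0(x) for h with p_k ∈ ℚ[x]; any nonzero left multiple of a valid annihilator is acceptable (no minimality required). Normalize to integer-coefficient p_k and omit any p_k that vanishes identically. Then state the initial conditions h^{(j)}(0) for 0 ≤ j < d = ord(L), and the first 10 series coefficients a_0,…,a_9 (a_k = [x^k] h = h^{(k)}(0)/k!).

f: a_k = 3, 9, 27, 81, 243, 729, 2187, 6561, 19683, 59049, …
Substitute x→r, Dx→(1/r')Dx; clear ⇒ L₀.
∫: right-multiply L₀ by Dx.
L = 6·Dx + (-1 + 4·x + 5·x^2)·Dx^2  (order 2).
h: a_k = 0, 3, 9, 30, 225/2, 450, 1875, 56250/7, 140625/4, 156250, …
ICs: h(0) = 0, h′(0) = 3.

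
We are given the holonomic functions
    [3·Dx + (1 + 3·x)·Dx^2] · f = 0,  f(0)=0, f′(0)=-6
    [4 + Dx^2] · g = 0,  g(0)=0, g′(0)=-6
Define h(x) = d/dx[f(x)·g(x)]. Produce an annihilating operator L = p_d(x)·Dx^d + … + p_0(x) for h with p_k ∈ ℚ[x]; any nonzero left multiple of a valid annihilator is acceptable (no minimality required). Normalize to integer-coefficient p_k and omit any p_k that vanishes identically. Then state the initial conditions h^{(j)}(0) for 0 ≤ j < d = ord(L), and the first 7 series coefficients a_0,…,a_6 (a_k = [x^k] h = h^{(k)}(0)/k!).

L = (-21880 - 49536·x - 195264·x^2 - 252288·x^3 + 225504·x^4 + 746496·x^5 + 373248·x^6) + (-9384 - 44856·x - 47520·x^2 + 90720·x^3 + 311040·x^4 + 186624·x^5)·Dx + (-6026 - 16344·x - 53892·x^2 - 32832·x^3 + 182736·x^4 + 373248·x^5 + 186624·x^6)·Dx^2 + (-2346 - 11214·x - 11880·x^2 + 22680·x^3 + 77760·x^4 + 46656·x^5)·Dx^3 + (-139 - 990·x - 1269·x^2 + 7560·x^3 + 31590·x^4 + 46656·x^5 + 23328·x^6)·Dx^4  (order 4).
h: a_k = 0, 72, -162, 336, -1035, 3096, -45612/5, …
ICs: h(0) = 0, h′(0) = 72, h′′(0) = -324, h′′′(0) = 2016.

f: a_k = 0, -6, 9, -18, 81/2, -486/5, 243, …
g: a_k = 0, -6, 0, 4, 0, -4/5, 0, …
L₀ := L_f ⊗_s L_g (sym. prod.), ord ≤ 4.
Differentiate: ansatz ord ≤ ord L₀ ⇒ L.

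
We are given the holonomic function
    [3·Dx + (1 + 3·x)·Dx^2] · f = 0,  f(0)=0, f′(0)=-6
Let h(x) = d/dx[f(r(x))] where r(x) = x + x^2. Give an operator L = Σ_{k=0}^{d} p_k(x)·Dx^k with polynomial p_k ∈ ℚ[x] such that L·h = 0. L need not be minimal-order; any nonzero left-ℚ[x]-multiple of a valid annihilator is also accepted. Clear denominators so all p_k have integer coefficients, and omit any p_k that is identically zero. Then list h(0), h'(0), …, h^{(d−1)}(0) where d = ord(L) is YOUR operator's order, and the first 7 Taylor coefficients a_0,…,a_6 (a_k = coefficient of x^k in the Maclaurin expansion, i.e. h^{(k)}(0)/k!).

f: a_k = 0, -6, 9, -18, 81/2, -486/5, 243, …
L₀ from L_f via x↦r, Dx↦r'^{-1}Dx.
h₀' ⇒ L via d/dx closure of L₀.
L = (1 + 6·x + 6·x^2) + (1 + 5·x + 9·x^2 + 6·x^3)·Dx  (order 1).
h: a_k = -6, 6, 0, -18, 54, -108, 162, …
ICs: h(0) = -6.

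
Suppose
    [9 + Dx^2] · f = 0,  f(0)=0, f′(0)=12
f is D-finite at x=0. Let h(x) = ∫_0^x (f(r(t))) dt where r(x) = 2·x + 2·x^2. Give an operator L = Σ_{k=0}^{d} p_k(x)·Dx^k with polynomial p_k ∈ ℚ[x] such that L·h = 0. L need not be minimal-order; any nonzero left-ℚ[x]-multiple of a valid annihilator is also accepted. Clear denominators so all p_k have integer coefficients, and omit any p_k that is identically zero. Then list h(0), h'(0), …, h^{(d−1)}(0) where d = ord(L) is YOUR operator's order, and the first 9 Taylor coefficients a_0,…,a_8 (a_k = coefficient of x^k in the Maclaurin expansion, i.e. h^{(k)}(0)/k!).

f: a_k = 0, 12, 0, -18, 0, 81/10, 0, -243/140, 0, …
Substitute x→r, Dx→(1/r')Dx; clear ⇒ L₀.
Integrate: L := L₀·Dx.
L = (36 + 216·x + 432·x^2 + 288·x^3)·Dx - 2·Dx^2 + (1 + 2·x)·Dx^3  (order 3).
h: a_k = 0, 0, 12, 8, -36, -432/5, -144/5, 1152/7, 10368/35, …
ICs: h(0) = 0, h′(0) = 0, h′′(0) = 24.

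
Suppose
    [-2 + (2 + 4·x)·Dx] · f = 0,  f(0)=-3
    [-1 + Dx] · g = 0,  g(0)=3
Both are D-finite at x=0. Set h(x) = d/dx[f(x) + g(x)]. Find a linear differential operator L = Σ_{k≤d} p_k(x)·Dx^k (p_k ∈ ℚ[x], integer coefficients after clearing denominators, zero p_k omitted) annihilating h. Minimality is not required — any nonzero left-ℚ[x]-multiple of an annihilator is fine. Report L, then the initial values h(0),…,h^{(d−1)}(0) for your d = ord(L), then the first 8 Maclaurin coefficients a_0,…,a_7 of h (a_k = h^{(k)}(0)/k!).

L = (-2 - x) + (1 - 2·x - 2·x^2)·Dx + (1 + 3·x + 2·x^2)·Dx^2  (order 2).
h: a_k = 0, 6, -3, 8, -13, 473/20, -5197/120, 8446/105, …
ICs: h(0) = 0, h′(0) = 6.

f: a_k = -3, -3, 3/2, -3/2, 15/8, -21/8, 63/16, -99/16, …
g: a_k = 3, 3, 3/2, 1/2, 1/8, 1/40, 1/240, 1/1680, …
L₀ := lclm(L_f,L_g); ord L₀ ≤ 1+1.
h₀' ⇒ L via d/dx closure of L₀.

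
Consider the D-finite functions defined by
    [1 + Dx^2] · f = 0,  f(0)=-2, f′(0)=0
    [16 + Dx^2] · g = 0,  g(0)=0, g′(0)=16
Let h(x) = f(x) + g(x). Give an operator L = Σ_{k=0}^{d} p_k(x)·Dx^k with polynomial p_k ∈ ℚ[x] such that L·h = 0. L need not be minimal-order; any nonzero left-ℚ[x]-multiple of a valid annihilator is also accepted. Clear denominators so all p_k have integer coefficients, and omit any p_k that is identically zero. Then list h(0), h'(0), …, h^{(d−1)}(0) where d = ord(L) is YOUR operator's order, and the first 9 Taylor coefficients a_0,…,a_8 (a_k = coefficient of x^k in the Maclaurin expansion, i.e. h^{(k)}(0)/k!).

f: a_k = -2, 0, 1, 0, -1/12, 0, 1/360, 0, -1/20160, …
g: a_k = 0, 16, 0, -128/3, 0, 512/15, 0, -4096/315, 0, …
h₀=f+g: left-lcm gives L₀, ord ≤ 4.
L = 16 + 17·Dx^2 + Dx^4  (order 4).
h: a_k = -2, 16, 1, -128/3, -1/12, 512/15, 1/360, -4096/315, -1/20160, …
ICs: h(0) = -2, h′(0) = 16, h′′(0) = 2, h′′′(0) = -256.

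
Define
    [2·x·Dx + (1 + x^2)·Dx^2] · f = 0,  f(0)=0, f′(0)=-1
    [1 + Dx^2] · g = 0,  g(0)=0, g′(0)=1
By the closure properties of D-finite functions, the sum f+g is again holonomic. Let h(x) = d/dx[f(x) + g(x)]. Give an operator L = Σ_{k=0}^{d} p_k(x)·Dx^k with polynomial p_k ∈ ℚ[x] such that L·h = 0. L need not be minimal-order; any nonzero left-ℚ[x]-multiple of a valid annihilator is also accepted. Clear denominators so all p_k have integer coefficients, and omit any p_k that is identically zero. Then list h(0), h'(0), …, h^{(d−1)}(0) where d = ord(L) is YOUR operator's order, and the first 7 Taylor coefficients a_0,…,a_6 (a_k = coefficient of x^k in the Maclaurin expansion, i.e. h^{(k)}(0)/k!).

L = (-22·x + 28·x^3 + 2·x^5) + (-1 + 7·x^2 + 9·x^4 + x^6)·Dx + (-22·x + 28·x^3 + 2·x^5)·Dx^2 + (-1 + 7·x^2 + 9·x^4 + x^6)·Dx^3  (order 3).
h: a_k = 0, 0, 1/2, 0, -23/24, 0, 719/720, …
ICs: h(0) = 0, h′(0) = 0, h′′(0) = 1.

f: a_k = 0, -1, 0, 1/3, 0, -1/5, 0, …
g: a_k = 0, 1, 0, -1/6, 0, 1/120, 0, …
f+g: L₀ = lclm(L_f,L_g), ord ≤ 2+2.
h₀' ⇒ L via d/dx closure of L₀.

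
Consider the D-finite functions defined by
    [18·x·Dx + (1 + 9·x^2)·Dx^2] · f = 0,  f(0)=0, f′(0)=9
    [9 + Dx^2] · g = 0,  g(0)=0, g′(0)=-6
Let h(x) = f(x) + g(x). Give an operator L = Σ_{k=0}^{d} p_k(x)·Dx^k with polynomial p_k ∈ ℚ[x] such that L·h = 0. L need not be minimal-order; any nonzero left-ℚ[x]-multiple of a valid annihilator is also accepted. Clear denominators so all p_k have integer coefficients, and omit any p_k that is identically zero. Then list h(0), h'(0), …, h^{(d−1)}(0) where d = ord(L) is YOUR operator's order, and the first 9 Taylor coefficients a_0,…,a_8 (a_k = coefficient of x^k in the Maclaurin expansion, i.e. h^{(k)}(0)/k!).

f: a_k = 0, 9, 0, -27, 0, 729/5, 0, -6561/7, 0, …
g: a_k = 0, -6, 0, 9, 0, -81/20, 0, 243/280, 0, …
f+g: L₀ = lclm(L_f,L_g), ord ≤ 2+2.
L = (-1782·x + 20412·x^3 + 13122·x^5)·Dx + (-9 + 567·x^2 + 6561·x^4 + 6561·x^6)·Dx^2 + (-198·x + 2268·x^3 + 1458·x^5)·Dx^3 + (-1 + 63·x^2 + 729·x^4 + 729·x^6)·Dx^4  (order 4).
h: a_k = 0, 3, 0, -18, 0, 567/4, 0, -262197/280, 0, …
ICs: h(0) = 0, h′(0) = 3, h′′(0) = 0, h′′′(0) = -108.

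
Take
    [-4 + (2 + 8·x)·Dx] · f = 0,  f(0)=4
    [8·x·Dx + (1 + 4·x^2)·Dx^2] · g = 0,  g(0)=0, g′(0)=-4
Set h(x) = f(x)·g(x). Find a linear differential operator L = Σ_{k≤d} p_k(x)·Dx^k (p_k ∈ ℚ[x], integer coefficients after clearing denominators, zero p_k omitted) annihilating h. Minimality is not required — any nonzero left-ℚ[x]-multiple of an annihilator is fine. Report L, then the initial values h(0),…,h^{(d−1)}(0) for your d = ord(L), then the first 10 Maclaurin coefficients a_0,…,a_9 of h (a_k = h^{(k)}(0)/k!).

f: a_k = 4, 8, -8, 16, -40, 112, -336, 1056, -3432, 11440, …
g: a_k = 0, -4, 0, 16/3, 0, -64/5, 0, 256/7, 0, -1024/9, …
L₀ := L_f ⊗_s L_g (sym. prod.), ord ≤ 2.
L = (12 - 16·x - 16·x^2) + (-4 - 8·x + 48·x^2 + 64·x^3)·Dx + (1 + 8·x + 20·x^2 + 32·x^3 + 64·x^4)·Dx^2  (order 2).
h: a_k = 0, -16, -32, 160/3, -64/3, 992/15, -6976/15, 144832/105, -371584/105, 737120/63, …
ICs: h(0) = 0, h′(0) = -16.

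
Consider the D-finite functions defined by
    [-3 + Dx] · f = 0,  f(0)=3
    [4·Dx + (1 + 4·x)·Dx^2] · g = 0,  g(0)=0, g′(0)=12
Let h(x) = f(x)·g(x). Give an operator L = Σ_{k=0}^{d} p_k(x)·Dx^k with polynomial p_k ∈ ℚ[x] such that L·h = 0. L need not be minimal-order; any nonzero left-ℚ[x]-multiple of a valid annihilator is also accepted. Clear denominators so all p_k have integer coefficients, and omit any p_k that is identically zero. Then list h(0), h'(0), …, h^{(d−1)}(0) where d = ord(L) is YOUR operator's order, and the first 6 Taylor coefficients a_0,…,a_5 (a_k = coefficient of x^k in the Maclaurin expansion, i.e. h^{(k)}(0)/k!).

f: a_k = 3, 9, 27/2, 27/2, 81/8, 243/40, …
g: a_k = 0, 12, -24, 64, -192, 3072/5, …
Sym-product of L_f,L_g gives L₀ (≤ ord 2).
L = (-3 + 36·x) + (-2 - 24·x)·Dx + (1 + 4·x)·Dx^2  (order 2).
h: a_k = 0, 36, 36, 138, -162, 7767/10, …
ICs: h(0) = 0, h′(0) = 36.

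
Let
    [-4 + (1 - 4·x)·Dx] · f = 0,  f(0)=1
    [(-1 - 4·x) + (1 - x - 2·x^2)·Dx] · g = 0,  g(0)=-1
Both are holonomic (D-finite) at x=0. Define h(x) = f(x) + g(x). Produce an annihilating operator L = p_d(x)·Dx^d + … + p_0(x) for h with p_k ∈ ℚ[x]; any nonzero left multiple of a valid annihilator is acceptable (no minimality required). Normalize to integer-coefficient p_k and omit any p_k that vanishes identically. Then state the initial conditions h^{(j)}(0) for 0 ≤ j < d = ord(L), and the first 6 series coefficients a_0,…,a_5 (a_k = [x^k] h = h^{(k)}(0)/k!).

f: a_k = 1, 4, 16, 64, 256, 1024, …
g: a_k = -1, -1, -3, -5, -11, -21, …
f+g: L₀ = lclm(L_f,L_g), ord ≤ 1+1.
L = (-8 - 144·x + 96·x^2 - 128·x^3) + (26 - 28·x - 120·x^2 + 128·x^3 - 256·x^4)·Dx + (-3 + 19·x - 34·x^2 + 24·x^3 + 16·x^4 - 64·x^5)·Dx^2  (order 2).
h: a_k = 0, 3, 13, 59, 245, 1003, …
ICs: h(0) = 0, h′(0) = 3.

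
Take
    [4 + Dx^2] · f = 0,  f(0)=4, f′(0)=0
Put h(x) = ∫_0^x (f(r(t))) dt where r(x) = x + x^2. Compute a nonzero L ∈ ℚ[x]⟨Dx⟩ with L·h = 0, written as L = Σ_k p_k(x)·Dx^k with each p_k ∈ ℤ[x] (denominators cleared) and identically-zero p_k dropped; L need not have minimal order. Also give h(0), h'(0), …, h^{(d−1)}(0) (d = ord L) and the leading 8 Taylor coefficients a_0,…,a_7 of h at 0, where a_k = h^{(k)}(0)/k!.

f: a_k = 4, 0, -8, 0, 8/3, 0, -16/45, 0, …
h₀=f(r): pull back L_f along r ⇒ L₀.
h=∫₀ˣh₀: take L = L₀·Dx.
L = (4 + 24·x + 48·x^2 + 32·x^3)·Dx - 2·Dx^2 + (1 + 2·x)·Dx^3  (order 3).
h: a_k = 0, 4, 0, -8/3, -4, -16/15, 16/9, 704/315, …
ICs: h(0) = 0, h′(0) = 4, h′′(0) = 0.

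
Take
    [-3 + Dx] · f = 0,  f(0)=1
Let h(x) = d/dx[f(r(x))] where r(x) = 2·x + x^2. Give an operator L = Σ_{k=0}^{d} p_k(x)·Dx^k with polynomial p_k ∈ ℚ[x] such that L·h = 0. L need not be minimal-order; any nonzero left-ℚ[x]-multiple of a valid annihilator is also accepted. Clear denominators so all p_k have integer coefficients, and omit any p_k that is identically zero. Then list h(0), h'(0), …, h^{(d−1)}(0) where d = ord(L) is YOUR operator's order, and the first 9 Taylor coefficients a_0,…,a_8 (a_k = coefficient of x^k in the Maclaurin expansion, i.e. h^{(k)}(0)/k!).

f: a_k = 1, 3, 9/2, 9/2, 27/8, 81/40, 81/80, 243/560, 729/4480, …
f∘r: x↦r, Dx↦Dx/r' in L_f ⇒ L₀.
h=h₀': d/dx-closure on L₀ ⇒ L.
L = (7 + 12·x + 6·x^2) + (-1 - x)·Dx  (order 1).
h: a_k = 6, 42, 162, 450, 999, 9369/5, 15363/5, 157761/35, 24057/4, …
ICs: h(0) = 6.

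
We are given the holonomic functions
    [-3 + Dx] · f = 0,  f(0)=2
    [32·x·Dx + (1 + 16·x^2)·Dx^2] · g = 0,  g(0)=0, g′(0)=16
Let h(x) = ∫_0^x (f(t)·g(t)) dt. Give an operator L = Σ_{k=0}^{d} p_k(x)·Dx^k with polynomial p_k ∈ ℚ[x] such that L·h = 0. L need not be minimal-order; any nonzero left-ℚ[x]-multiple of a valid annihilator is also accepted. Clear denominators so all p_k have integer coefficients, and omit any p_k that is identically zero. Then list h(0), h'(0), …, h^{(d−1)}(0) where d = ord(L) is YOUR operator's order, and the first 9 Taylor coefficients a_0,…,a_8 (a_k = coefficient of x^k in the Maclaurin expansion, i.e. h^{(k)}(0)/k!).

f: a_k = 2, 6, 9, 9, 27/4, 81/20, 81/40, 243/280, 729/2240, …
g: a_k = 0, 16, 0, -256/3, 0, 4096/5, 0, -65536/7, 0, …
Sym-product of L_f,L_g gives L₀ (≤ ord 2).
h=∫h₀ ⇒ L = L₀·Dx.
L = (9 - 96·x + 144·x^2)·Dx + (-6 + 32·x - 96·x^2)·Dx^2 + (1 + 16·x^2)·Dx^3  (order 3).
h: a_k = 0, 0, 16, 32, -20/3, -368/5, 2446/15, 4212/7, -208169/140, …
ICs: h(0) = 0, h′(0) = 0, h′′(0) = 32.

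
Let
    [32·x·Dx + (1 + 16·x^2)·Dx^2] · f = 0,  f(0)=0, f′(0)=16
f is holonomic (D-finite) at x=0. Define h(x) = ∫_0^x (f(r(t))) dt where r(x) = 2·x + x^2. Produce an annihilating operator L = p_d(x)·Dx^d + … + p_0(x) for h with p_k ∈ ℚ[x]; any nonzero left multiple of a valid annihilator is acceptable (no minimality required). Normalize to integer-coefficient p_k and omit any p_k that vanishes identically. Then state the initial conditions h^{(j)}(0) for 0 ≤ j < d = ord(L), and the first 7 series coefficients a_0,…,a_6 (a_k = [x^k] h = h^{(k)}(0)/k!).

f: a_k = 0, 16, 0, -256/3, 0, 4096/5, 0, …
f∘r: x↦r, Dx↦Dx/r' in L_f ⇒ L₀.
∫: right-multiply L₀ by Dx.
L = (-1 + 128·x + 256·x^2 + 192·x^3 + 48·x^4)·Dx^2 + (1 + x + 64·x^2 + 128·x^3 + 80·x^4 + 16·x^5)·Dx^3  (order 3).
h: a_k = 0, 0, 16, 16/3, -512/3, -1024/5, 64256/15, …
ICs: h(0) = 0, h′(0) = 0, h′′(0) = 32.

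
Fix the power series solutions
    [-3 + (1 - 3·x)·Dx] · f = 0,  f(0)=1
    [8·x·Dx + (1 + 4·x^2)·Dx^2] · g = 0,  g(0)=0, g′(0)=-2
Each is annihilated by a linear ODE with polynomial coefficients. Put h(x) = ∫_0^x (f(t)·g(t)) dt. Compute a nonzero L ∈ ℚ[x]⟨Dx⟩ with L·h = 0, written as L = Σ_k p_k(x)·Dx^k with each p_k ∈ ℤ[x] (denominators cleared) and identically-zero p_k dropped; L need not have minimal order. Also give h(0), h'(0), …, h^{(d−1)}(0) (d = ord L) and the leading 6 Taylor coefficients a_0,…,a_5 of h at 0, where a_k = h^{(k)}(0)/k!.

L = 24·x·Dx + (6 - 8·x + 48·x^2)·Dx^2 + (-1 + 3·x - 4·x^2 + 12·x^3)·Dx^3  (order 3).
h: a_k = 0, 0, -1, -2, -23/6, -46/5, …
ICs: h(0) = 0, h′(0) = 0, h′′(0) = -2.

f: a_k = 1, 3, 9, 27, 81, 243, …
g: a_k = 0, -2, 0, 8/3, 0, -32/5, …
Product ⇒ symmetric product L₀, ord ≤ 2.
h=∫h₀ ⇒ L = L₀·Dx.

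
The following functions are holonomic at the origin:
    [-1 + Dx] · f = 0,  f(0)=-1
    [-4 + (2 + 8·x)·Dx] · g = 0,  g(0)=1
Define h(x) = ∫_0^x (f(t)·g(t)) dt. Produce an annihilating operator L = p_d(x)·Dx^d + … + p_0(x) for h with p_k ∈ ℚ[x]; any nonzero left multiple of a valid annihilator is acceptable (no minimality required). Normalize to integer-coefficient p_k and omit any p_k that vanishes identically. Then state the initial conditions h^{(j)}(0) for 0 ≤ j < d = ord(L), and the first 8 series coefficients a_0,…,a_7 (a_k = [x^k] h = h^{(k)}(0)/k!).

f: a_k = -1, -1, -1/2, -1/6, -1/24, -1/120, -1/720, -1/5040, …
g: a_k = 1, 2, -2, 4, -10, 28, -84, 264, …
L₀ := L_f ⊗_s L_g (sym. prod.), ord ≤ 1.
h=∫h₀ ⇒ L = L₀·Dx.
L = (-3 - 4·x)·Dx + (1 + 4·x)·Dx^2  (order 2).
h: a_k = 0, -1, -3/2, -1/6, -19/24, 53/40, -2371/720, 43487/5040, …
ICs: h(0) = 0, h′(0) = -1.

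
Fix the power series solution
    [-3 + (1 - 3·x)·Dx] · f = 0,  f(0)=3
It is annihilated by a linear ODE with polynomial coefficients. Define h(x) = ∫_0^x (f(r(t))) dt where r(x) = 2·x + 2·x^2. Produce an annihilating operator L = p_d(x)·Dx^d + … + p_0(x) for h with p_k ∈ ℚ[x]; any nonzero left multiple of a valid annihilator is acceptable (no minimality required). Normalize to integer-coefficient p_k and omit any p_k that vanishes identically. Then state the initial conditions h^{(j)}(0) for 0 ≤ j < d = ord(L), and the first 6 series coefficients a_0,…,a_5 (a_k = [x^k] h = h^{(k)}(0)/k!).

f: a_k = 3, 9, 27, 81, 243, 729, …
h₀=f(r): pull back L_f along r ⇒ L₀.
h=∫h₀ ⇒ L = L₀·Dx.
L = (6 + 12·x)·Dx + (-1 + 6·x + 6·x^2)·Dx^2  (order 2).
h: a_k = 0, 3, 9, 42, 216, 1188, …
ICs: h(0) = 0, h′(0) = 3.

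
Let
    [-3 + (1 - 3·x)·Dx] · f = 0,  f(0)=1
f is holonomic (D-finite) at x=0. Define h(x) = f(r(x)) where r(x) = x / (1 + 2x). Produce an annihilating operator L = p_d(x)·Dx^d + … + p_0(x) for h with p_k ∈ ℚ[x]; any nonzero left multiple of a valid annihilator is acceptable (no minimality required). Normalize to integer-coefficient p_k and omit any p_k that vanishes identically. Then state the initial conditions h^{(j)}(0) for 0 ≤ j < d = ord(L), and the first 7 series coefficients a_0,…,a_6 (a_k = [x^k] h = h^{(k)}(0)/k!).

L = 3 + (-1 - x + 2·x^2)·Dx  (order 1).
h: a_k = 1, 3, 3, 3, 3, 3, 3, …
ICs: h(0) = 1.

f: a_k = 1, 3, 9, 27, 81, 243, 729, …
Substitute x→r, Dx→(1/r')Dx; clear ⇒ L₀.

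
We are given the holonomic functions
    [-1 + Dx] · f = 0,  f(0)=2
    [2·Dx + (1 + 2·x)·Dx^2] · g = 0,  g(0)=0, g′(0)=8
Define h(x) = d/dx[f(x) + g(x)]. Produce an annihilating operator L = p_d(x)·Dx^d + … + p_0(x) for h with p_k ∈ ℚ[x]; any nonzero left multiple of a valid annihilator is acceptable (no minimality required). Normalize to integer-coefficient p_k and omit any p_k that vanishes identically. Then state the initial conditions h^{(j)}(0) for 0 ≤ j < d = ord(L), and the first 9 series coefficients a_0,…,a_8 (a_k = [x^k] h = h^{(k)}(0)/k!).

L = (-10 - 4·x) + (7 - 4·x - 4·x^2)·Dx + (3 + 8·x + 4·x^2)·Dx^2  (order 2).
h: a_k = 10, -14, 33, -191/3, 1537/12, -15359/60, 184321/360, -2580479/2520, 41287681/20160, …
ICs: h(0) = 10, h′(0) = -14.

f: a_k = 2, 2, 1, 1/3, 1/12, 1/60, 1/360, 1/2520, 1/20160, …
g: a_k = 0, 8, -8, 32/3, -16, 128/5, -128/3, 512/7, -128, …
h₀=f+g: left-lcm gives L₀, ord ≤ 3.
h=h₀': d/dx-closure on L₀ ⇒ L.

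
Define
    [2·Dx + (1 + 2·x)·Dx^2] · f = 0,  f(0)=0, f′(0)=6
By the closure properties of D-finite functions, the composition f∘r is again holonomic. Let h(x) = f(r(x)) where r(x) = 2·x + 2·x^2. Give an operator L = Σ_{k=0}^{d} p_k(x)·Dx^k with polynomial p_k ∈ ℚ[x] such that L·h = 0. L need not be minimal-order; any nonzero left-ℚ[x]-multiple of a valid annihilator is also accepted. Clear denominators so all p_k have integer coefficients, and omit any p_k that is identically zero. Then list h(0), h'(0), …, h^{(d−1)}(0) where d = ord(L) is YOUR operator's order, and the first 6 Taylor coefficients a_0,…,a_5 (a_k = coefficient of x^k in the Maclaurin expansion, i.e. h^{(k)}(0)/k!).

f: a_k = 0, 6, -6, 8, -12, 96/5, …
f∘r: x↦r, Dx↦Dx/r' in L_f ⇒ L₀.
L = 2·Dx + (1 + 2·x)·Dx^2  (order 2).
h: a_k = 0, 12, -12, 16, -24, 192/5, …
ICs: h(0) = 0, h′(0) = 12.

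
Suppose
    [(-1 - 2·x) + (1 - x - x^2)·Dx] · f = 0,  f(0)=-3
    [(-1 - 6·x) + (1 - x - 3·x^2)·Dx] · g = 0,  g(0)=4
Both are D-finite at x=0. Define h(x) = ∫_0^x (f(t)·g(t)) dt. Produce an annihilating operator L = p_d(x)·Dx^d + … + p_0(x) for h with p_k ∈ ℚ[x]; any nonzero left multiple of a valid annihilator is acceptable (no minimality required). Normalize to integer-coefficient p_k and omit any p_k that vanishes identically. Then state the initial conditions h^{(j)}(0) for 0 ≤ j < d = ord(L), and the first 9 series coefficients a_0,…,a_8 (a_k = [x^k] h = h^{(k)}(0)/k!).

L = (-2 - 6·x + 12·x^2 + 12·x^3)·Dx + (1 - 2·x - 3·x^2 + 4·x^3 + 3·x^4)·Dx^2  (order 2).
h: a_k = 0, -12, -12, -28, -48, -504/5, -196, -2844/7, -828, …
ICs: h(0) = 0, h′(0) = -12.

f: a_k = -3, -3, -6, -9, -15, -24, -39, -63, -102, …
g: a_k = 4, 4, 16, 28, 76, 160, 388, 868, 2032, …
L₀ := L_f ⊗_s L_g (sym. prod.), ord ≤ 1.
∫: right-multiply L₀ by Dx.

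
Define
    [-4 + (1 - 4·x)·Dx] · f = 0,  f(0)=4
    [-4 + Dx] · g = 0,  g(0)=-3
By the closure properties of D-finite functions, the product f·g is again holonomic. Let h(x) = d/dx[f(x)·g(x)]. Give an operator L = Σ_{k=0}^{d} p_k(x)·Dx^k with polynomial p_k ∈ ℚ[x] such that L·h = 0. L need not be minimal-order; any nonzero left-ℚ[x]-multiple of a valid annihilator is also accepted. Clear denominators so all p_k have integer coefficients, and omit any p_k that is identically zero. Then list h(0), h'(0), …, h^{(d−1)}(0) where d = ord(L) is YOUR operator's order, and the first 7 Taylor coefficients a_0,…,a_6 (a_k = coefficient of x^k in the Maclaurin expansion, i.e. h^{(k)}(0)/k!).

L = (10 - 32·x + 32·x^2) + (-1 + 6·x - 8·x^2)·Dx  (order 1).
h: a_k = -96, -960, -6144, -33280, -166912, -4007936/5, -11223040/3, …
ICs: h(0) = -96.

f: a_k = 4, 16, 64, 256, 1024, 4096, 16384, …
g: a_k = -3, -12, -24, -32, -32, -128/5, -256/15, …
Product ⇒ symmetric product L₀, ord ≤ 1.
Differentiate: ansatz ord ≤ ord L₀ ⇒ L.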